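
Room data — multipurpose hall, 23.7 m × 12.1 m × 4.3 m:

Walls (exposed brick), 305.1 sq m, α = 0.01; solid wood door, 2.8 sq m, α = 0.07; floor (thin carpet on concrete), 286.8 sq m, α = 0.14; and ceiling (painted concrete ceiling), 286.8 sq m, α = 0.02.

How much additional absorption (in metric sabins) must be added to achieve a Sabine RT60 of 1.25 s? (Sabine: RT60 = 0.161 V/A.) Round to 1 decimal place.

109.7 sabins

A₁ = Σ Sᵢαᵢ = 305.1×0.01 + 2.8×0.07 + 286.8×0.14 + 286.8×0.02 = 49.135 sabins.
Target A₂ = 0.161·1233.111/1.25 = 158.825 sabins (V = 1233.111 m³).
ΔA = A₂ − A₁ = 158.825 − 49.135 = 109.7 sabins.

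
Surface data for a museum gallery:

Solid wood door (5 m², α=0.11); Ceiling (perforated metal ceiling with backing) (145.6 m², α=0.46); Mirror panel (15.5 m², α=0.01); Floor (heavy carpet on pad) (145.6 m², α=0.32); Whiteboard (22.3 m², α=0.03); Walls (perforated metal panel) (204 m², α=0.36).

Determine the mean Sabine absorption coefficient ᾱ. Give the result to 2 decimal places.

S = Σ Sᵢ = 5 + 145.6 + 15.5 + 145.6 + 22.3 + 204 = 538.0 m².
Weighted sum Σ Sα = 188.382.
ᾱ = A/S = 0.35.

0.35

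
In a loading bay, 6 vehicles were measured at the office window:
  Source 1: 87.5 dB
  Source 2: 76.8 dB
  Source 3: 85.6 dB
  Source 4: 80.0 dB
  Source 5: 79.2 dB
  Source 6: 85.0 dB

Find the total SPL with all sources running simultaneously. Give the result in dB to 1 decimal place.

91.7 dB

Σ 10^(Lᵢ/10) = 1.473e+09.
L_total = 10·log₁₀(1.473e+09) = 91.7 dB.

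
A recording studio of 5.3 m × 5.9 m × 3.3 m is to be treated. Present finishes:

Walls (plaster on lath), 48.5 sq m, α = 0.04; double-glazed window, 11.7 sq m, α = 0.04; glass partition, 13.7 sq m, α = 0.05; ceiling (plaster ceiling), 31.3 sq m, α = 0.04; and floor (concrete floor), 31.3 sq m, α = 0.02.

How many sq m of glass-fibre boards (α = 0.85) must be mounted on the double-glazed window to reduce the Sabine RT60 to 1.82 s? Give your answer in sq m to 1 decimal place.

A₁ = Σ Sᵢαᵢ = 48.5·0.04 + 11.7·0.04 + 13.7·0.05 + 31.3·0.04 + 31.3·0.02 = 4.971 sabins.
Required A₂ = 0.161·103.191/1.82 = 9.128 sabins.
ΔA needed = 9.128 − 4.971 = 4.157 sabins.
Net gain per sq m: Δα = 0.85 − 0.04 = 0.81.
Area = ΔA/Δα = 4.157/0.81 = 5.1 sq m.

5.1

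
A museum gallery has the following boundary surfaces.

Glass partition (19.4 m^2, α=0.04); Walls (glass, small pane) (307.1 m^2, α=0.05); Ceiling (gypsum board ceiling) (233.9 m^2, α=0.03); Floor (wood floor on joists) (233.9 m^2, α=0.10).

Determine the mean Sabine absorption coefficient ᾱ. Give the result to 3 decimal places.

Total surface area S = 794.3 m^2.
Weighted sum Σ Sα = 46.538.
ᾱ = 46.538 / 794.3 = 0.059.

0.059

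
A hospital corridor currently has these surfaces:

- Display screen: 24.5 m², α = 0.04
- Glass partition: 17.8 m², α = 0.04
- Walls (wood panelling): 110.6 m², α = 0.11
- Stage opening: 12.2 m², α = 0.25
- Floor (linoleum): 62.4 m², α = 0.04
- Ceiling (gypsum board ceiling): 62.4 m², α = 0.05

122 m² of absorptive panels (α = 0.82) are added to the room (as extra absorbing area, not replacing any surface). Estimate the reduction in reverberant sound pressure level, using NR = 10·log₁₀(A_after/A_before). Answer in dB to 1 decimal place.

7.4 dB

Summing Sᵢαᵢ: 0.980 + 0.712 + 12.166 + 3.050 + 2.496 + 3.120 → A_before = 22.524 sabins.
Added absorption = 122 × 0.82 = 100.040 sabins.
A_after = 22.524 + 100.040 = 122.564 sabins.
NR = 10·log₁₀(122.564/22.524) = 7.4 dB.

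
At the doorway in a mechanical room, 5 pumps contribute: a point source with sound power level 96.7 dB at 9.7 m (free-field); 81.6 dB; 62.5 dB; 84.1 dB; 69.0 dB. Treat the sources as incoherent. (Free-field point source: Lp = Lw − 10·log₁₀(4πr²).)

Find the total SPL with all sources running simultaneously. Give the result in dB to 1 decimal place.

Source at 9.7 m: Lp = 96.7 − 10·log₁₀(4π·9.7²) = 96.7 − 10·log₁₀(1182.370) = 66.0 dB.
Sum in the linear (power) domain: Σ 10^(Lᵢ/10) = 10^(66.0/10) + 10^(81.6/10) + 10^(62.5/10) + 10^(84.1/10) + 10^(69.0/10) = 4.153e+08.
L_total = 10·log₁₀(4.153e+08) = 86.2 dB.

86.2 dB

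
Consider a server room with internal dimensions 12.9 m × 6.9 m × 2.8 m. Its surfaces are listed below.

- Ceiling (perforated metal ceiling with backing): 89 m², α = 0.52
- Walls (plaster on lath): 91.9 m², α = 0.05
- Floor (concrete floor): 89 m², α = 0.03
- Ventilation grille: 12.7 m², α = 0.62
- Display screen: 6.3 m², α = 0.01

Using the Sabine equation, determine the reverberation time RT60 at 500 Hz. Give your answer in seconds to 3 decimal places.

0.653 seconds

Equivalent absorption area: A = 89·0.52 + 91.9·0.05 + 89·0.03 + 12.7·0.62 + 6.3·0.01 = 61.482 m².
Volume V = 12.9 × 6.9 × 2.8 = 249.228 m³.
Sabine: RT60 = 0.161 × 249.228 / 61.482 = 0.653 s.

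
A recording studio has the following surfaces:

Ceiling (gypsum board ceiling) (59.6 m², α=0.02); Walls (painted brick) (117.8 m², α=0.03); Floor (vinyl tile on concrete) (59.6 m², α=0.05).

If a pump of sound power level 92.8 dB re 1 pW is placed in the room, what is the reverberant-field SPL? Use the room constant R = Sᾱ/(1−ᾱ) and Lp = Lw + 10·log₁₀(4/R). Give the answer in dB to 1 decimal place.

89.8 dB

Σ(Sᵢαᵢ) = 59.6×0.02 + 117.8×0.03 + 59.6×0.05 = 7.706; total area S = 237.0 m².
ᾱ = 7.706/237.0 = 0.0325; R = Sᾱ/(1−ᾱ) = 7.706/(1−0.0325) = 7.965 m².
Lp = Lw + 10 log₁₀(4/R) = 92.8 -2.99 = 89.8 dB.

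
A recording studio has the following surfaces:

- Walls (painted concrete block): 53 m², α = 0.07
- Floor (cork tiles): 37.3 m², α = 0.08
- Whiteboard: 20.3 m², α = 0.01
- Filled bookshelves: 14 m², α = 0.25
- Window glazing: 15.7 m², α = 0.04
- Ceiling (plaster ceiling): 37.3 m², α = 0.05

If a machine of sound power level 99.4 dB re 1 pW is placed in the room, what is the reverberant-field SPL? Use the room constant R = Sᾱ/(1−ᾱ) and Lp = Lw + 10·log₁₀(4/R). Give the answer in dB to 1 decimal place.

Σ(Sᵢαᵢ) = 53×0.07 + 37.3×0.08 + 20.3×0.01 + 14×0.25 + 15.7×0.04 + 37.3×0.05 = 12.890; total area S = 177.6 m².
ᾱ = 12.890/177.6 = 0.0726; R = Sᾱ/(1−ᾱ) = 12.890/(1−0.0726) = 13.899 m².
Lp = Lw + 10 log₁₀(4/R) = 99.4 -5.41 = 94.0 dB.

94.0 dB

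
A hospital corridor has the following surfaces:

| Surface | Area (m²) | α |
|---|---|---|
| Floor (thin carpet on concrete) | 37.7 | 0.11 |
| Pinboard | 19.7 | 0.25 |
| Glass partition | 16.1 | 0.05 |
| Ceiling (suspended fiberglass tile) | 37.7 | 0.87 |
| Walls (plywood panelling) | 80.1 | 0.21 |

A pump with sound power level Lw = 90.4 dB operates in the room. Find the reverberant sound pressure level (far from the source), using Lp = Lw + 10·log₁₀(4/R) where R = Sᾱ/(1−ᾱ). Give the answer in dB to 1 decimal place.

Σ(Sᵢαᵢ) = 37.7×0.11 + 19.7×0.25 + 16.1×0.05 + 37.7×0.87 + 80.1×0.21 = 59.497; total area S = 191.3 m².
ᾱ = 0.3110, so room constant R = A/(1−ᾱ) = 86.353 m².
Lp = Lw + 10 log₁₀(4/R) = 90.4 -13.34 = 77.1 dB.

77.1 dB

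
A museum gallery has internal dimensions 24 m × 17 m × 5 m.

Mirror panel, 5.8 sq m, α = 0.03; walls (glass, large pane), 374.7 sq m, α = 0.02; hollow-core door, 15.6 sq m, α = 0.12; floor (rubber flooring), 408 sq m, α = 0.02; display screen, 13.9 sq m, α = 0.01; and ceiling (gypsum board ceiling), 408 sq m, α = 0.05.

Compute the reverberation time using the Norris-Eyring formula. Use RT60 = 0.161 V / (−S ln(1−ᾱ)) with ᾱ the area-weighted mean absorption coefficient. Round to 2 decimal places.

S = Σ Sᵢ = 1226.0 sq m.
Absorption A = 5.8·0.03 + 374.7·0.02 + 15.6·0.12 + 408·0.02 + 13.9·0.01 + 408·0.05 = 38.239 sabins.
ᾱ = 38.239 / 1226.0 = 0.0312.
−S·ln(1−ᾱ) = −1226.0 × ln(1 − 0.0312) = 38.861.
V = 24 × 17 × 5 = 2040 m³.
T = 0.161·V/[−S·ln(1−ᾱ)] = 0.161·2040/38.861 = 8.45 s.

8.45 sec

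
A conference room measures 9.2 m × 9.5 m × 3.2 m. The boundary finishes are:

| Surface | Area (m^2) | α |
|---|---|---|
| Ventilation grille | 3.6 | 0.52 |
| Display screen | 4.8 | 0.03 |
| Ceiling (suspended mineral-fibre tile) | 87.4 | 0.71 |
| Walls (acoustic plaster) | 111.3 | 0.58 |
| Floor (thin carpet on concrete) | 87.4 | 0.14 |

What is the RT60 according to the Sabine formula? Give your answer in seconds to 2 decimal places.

0.32 s

A = Σ Sᵢαᵢ = 3.6*0.52 + 4.8*0.03 + 87.4*0.71 + 111.3*0.58 + 87.4*0.14 = 140.860 sabins.
Volume V = 9.2 × 9.5 × 3.2 = 279.68 m³.
RT60 = 0.161 · V / A = 0.161 × 279.68 / 140.860 = 0.32 s.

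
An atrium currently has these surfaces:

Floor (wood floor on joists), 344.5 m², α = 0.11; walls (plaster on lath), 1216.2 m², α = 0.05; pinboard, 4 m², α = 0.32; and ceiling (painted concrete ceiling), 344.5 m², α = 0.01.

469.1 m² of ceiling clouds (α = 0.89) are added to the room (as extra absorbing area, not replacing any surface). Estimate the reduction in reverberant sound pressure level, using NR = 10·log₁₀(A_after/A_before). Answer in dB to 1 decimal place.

Total absorption A_before = 344.5*0.11 + 1216.2*0.05 + 4*0.32 + 344.5*0.01
  = 37.895 + 60.810 + 1.280 + 3.445 = 103.430 m² sabins.
Added absorption = 469.1 × 0.89 = 417.499 sabins.
A_after = 103.430 + 417.499 = 520.929 sabins.
Reduction = 10 log₁₀(A_after/A_before) = 10 log₁₀(5.0365) = 7.0 dB.

7.0 dB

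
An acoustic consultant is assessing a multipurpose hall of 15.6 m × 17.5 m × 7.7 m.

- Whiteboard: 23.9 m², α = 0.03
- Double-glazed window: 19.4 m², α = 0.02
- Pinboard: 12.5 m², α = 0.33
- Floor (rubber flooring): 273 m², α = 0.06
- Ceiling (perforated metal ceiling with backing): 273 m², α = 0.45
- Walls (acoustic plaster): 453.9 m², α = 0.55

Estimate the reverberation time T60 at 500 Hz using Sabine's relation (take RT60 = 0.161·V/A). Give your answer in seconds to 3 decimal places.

0.859 s

A = Σ Sᵢαᵢ = 23.9×0.03 + 19.4×0.02 + 12.5×0.33 + 273×0.06 + 273×0.45 + 453.9×0.55 = 394.105 sabins.
V = 15.6·17.5·7.7 = 2102.1 m³.
RT60 = 0.161 · V / A = 0.161 × 2102.1 / 394.105 = 0.859 s.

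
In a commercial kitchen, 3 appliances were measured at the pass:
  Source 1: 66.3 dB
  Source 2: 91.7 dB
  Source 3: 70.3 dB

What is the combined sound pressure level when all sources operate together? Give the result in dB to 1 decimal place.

91.7 dB

Sum in the linear (power) domain: Σ 10^(Lᵢ/10) = 10^(66.3/10) + 10^(91.7/10) + 10^(70.3/10) = 1.494e+09.
L_total = 10·log₁₀(1.494e+09) = 91.7 dB.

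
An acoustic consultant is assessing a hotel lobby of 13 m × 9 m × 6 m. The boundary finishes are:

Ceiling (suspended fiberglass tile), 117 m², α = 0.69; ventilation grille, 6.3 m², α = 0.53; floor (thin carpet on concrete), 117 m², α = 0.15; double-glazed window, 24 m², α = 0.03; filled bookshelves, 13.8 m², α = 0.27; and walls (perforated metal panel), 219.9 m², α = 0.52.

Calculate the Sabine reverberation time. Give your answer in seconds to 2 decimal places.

0.51 s

Equivalent absorption area: A = 117*0.69 + 6.3*0.53 + 117*0.15 + 24*0.03 + 13.8*0.27 + 219.9*0.52 = 220.413 m².
V = 13·9·6 = 702 m³.
RT60 = 0.161 · V / A = 0.161 × 702 / 220.413 = 0.51 s.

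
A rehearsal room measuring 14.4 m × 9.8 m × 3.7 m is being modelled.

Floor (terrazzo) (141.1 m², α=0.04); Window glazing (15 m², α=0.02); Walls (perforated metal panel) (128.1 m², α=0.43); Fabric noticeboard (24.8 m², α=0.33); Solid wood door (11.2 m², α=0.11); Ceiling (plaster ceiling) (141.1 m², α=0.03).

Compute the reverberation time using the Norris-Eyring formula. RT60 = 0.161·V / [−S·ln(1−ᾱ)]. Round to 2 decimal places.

1.03 seconds

Total surface area S = 141.1 + 15 + 128.1 + 24.8 + 11.2 + 141.1 = 461.3 m².
Σ(Sᵢαᵢ) = 141.1·0.04 + 15·0.02 + 128.1·0.43 + 24.8·0.33 + 11.2·0.11 + 141.1·0.03 = 74.676.
ᾱ = 74.676 / 461.3 = 0.1619.
−S·ln(1−ᾱ) = −461.3 × ln(1 − 0.1619) = 81.474.
V = 14.4 × 9.8 × 3.7 = 522.144 m³.
T = 0.161·V/[−S·ln(1−ᾱ)] = 0.161·522.144/81.474 = 1.03 s.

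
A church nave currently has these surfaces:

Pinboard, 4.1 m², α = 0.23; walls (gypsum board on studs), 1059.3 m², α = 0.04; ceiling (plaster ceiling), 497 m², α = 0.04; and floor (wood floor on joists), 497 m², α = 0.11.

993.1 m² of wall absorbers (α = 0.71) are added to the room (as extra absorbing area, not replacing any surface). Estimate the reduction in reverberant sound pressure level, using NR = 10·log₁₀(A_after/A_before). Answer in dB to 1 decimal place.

Summing Sᵢαᵢ: 0.943 + 42.372 + 19.880 + 54.670 → A_before = 117.865 sabins.
Treatment contributes 993.1·0.71 = 705.101 sabins.
A_after = 117.865 + 705.101 = 822.966 sabins.
Reduction = 10 log₁₀(A_after/A_before) = 10 log₁₀(6.9823) = 8.4 dB.

8.4 dB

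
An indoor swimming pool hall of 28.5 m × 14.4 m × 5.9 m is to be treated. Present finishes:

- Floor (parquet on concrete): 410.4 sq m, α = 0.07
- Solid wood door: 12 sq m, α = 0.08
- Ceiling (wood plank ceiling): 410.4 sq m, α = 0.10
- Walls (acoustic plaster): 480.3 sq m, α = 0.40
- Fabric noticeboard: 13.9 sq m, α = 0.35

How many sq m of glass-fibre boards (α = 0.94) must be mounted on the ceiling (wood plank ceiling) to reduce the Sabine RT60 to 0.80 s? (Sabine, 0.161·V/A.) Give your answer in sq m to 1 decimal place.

Total absorption A₁ = 410.4×0.07 + 12×0.08 + 410.4×0.10 + 480.3×0.40 + 13.9×0.35
  = 28.728 + 0.960 + 41.040 + 192.120 + 4.865 = 267.713 sq m sabins.
V = 2421.36 m³. Target absorption A₂ = 0.161 × 2421.36 / 0.80 = 487.299 sabins.
Absorption to add: 487.299 − 267.713 = 219.586 sabins.
Each sq m of panel replacing the ceiling (wood plank ceiling) adds (0.94 − 0.10) = 0.84 sabins.
Panel area = 219.586 / 0.84 = 261.4 sq m.

261.4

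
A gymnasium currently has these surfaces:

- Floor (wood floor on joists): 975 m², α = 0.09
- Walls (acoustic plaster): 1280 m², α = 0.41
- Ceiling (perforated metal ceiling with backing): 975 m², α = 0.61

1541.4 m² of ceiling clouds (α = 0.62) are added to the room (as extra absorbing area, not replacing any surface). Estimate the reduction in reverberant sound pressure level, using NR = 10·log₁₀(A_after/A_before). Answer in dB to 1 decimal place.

2.5 dB

Summing Sᵢαᵢ: 87.750 + 524.800 + 594.750 → A_before = 1207.300 sabins.
Treatment contributes 1541.4·0.62 = 955.668 sabins.
A_after = 1207.300 + 955.668 = 2162.968 sabins.
NR = 10·log₁₀(2162.968/1207.300) = 2.5 dB.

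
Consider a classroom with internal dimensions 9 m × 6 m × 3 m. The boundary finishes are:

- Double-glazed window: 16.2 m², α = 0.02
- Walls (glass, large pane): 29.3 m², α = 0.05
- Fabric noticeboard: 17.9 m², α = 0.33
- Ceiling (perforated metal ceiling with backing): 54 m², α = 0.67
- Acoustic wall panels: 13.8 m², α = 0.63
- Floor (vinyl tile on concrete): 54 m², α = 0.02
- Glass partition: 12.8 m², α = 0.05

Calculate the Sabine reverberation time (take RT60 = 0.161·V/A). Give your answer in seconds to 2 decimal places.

0.48 s

Summing Sᵢαᵢ: 0.324 + 1.465 + 5.907 + 36.180 + 8.694 + 1.080 + 0.640 → A = 54.290 sabins.
Volume V = 9 × 6 × 3 = 162 m³.
RT60 = 0.161 · V / A = 0.161 × 162 / 54.290 = 0.48 s.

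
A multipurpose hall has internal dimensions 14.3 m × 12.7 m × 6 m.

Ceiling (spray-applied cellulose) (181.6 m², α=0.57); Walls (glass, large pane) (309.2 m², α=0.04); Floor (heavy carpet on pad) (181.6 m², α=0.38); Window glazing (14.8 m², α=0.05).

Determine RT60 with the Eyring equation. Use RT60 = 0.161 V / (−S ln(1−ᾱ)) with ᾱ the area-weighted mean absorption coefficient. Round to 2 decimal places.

0.81 s

Total surface area S = 181.6 + 309.2 + 181.6 + 14.8 = 687.2 m².
Absorption A = 181.6×0.57 + 309.2×0.04 + 181.6×0.38 + 14.8×0.05 = 185.628 sabins.
Mean coefficient ᾱ = A/S = 0.2701.
−S·ln(1−ᾱ) = −687.2 × ln(1 − 0.2701) = 216.363.
V = 14.3 × 12.7 × 6 = 1089.66 m³.
T = 0.161·V/[−S·ln(1−ᾱ)] = 0.161·1089.66/216.363 = 0.81 s.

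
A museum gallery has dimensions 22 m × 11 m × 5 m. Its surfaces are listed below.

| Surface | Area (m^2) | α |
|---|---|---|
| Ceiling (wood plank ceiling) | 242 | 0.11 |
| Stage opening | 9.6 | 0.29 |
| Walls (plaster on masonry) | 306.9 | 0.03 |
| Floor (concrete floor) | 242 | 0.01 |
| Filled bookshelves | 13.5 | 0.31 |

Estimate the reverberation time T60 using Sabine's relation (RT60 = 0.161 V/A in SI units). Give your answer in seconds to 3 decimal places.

Summing Sᵢαᵢ: 26.620 + 2.784 + 9.207 + 2.420 + 4.185 → A = 45.216 sabins.
V = 22·11·5 = 1210 m³.
T = 0.161 V/A = 0.161·1210/45.216 = 4.308 s.

4.308 sec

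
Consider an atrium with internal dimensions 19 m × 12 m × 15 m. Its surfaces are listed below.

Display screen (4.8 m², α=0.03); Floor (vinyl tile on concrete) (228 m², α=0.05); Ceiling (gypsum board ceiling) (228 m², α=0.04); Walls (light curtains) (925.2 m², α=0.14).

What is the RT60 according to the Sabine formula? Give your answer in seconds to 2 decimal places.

3.67 sec

Total absorption A = 4.8*0.03 + 228*0.05 + 228*0.04 + 925.2*0.14
  = 0.144 + 11.400 + 9.120 + 129.528 = 150.192 m² sabins.
Volume V = 19 × 12 × 15 = 3420 m³.
T = 0.161 V/A = 0.161·3420/150.192 = 3.67 s.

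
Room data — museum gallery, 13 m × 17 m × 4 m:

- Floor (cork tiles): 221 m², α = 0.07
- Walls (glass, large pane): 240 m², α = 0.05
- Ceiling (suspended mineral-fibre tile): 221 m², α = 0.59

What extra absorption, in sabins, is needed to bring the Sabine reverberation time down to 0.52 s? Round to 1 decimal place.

Summing Sᵢαᵢ: 15.470 + 12.000 + 130.390 → A₁ = 157.860 sabins.
V = 884 m³. Required absorption A₂ = 0.161 × 884 / 0.52 = 273.700 sabins.
Shortfall: 273.700 − 157.860 = 115.8 sabins.

115.8 sabins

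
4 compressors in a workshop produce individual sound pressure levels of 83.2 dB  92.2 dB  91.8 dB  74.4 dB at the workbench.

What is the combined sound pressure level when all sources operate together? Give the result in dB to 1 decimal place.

Σ 10^(Lᵢ/10) = 3.41e+09.
Back to dB: 10·log₁₀ Σ = 95.3 dB.

95.3 dB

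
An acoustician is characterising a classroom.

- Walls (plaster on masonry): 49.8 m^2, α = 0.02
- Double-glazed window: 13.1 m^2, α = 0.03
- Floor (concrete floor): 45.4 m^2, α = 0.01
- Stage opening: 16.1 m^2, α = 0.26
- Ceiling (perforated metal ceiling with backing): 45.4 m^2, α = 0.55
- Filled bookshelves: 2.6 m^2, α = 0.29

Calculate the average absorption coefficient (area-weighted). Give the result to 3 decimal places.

S = Σ Sᵢ = 49.8 + 13.1 + 45.4 + 16.1 + 45.4 + 2.6 = 172.4 m^2.
Weighted sum Σ Sα = 31.753.
ᾱ = A/S = 0.184.

0.184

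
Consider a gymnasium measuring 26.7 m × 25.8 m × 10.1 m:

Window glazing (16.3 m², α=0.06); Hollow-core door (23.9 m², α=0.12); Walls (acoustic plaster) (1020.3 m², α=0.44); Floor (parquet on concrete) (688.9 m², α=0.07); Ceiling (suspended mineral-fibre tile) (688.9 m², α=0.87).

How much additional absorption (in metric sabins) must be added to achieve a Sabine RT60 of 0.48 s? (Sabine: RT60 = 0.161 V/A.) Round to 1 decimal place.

Equivalent absorption area: A₁ = 16.3*0.06 + 23.9*0.12 + 1020.3*0.44 + 688.9*0.07 + 688.9*0.87 = 1100.344 m².
Target A₂ = 0.161·6957.486/0.48 = 2333.657 sabins (V = 6957.486 m³).
Shortfall: 2333.657 − 1100.344 = 1233.3 sabins.

1233.3 sabins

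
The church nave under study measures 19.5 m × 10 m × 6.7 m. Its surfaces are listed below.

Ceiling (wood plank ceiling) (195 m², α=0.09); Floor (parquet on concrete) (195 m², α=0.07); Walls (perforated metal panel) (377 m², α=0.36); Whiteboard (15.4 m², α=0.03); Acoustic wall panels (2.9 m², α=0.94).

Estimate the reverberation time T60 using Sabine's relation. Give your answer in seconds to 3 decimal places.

Equivalent absorption area: A = 195*0.09 + 195*0.07 + 377*0.36 + 15.4*0.03 + 2.9*0.94 = 170.108 m².
Room volume: 1306.5 m³.
T = 0.161 V/A = 0.161·1306.5/170.108 = 1.237 s.

1.237 s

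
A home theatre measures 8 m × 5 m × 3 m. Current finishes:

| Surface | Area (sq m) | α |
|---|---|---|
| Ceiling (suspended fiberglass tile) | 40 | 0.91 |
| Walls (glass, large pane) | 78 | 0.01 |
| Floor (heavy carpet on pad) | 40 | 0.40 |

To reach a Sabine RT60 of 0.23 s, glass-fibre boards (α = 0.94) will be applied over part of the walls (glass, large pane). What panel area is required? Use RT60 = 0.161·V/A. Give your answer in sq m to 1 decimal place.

33.1

Total absorption A₁ = 40*0.91 + 78*0.01 + 40*0.40
  = 36.400 + 0.780 + 16.000 = 53.180 sq m sabins.
Required A₂ = 0.161·120/0.23 = 84.000 sabins.
Absorption to add: 84.000 − 53.180 = 30.820 sabins.
Each sq m of panel replacing the walls (glass, large pane) adds (0.94 − 0.01) = 0.93 sabins.
Area = ΔA/Δα = 30.820/0.93 = 33.1 sq m.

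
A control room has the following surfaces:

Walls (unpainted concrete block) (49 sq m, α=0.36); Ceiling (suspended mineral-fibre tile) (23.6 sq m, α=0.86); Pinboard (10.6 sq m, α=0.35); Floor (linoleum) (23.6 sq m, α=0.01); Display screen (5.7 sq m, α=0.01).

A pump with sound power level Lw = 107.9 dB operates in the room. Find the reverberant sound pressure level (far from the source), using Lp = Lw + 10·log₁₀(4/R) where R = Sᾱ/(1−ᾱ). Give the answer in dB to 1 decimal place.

95.7 dB

A = 41.939 sabins; S = 112.5 sq m.
ᾱ = 0.3728, so room constant R = A/(1−ᾱ) = 66.867 sq m.
Lp = 107.9 + 10·log₁₀(4/66.867) = 107.9 + (-12.23) = 95.7 dB.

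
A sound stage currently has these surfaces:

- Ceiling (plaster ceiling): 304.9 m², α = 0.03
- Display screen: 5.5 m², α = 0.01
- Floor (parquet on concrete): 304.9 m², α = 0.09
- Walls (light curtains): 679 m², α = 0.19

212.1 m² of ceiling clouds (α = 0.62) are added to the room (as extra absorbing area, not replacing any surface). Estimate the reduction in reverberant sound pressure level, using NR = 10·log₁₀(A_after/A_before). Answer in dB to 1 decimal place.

A_before = Σ Sᵢαᵢ = 304.9*0.03 + 5.5*0.01 + 304.9*0.09 + 679*0.19 = 165.653 sabins.
Added absorption = 212.1 × 0.62 = 131.502 sabins.
New total A_after = 297.155 sabins.
Reduction = 10 log₁₀(A_after/A_before) = 10 log₁₀(1.7938) = 2.5 dB.

2.5 dB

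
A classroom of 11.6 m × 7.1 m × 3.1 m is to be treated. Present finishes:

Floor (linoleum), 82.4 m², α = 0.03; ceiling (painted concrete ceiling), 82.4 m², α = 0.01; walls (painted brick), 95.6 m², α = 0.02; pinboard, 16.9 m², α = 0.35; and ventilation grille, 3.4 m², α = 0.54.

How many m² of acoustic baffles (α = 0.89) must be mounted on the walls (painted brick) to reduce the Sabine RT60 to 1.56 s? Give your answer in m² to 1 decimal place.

15.4

A₁ = Σ Sᵢαᵢ = 82.4·0.03 + 82.4·0.01 + 95.6·0.02 + 16.9·0.35 + 3.4·0.54 = 12.959 sabins.
V = 255.316 m³. Target absorption A₂ = 0.161 × 255.316 / 1.56 = 26.350 sabins.
Absorption to add: 26.350 − 12.959 = 13.391 sabins.
Each m² of panel replacing the walls (painted brick) adds (0.89 − 0.02) = 0.87 sabins.
Panel area = 13.391 / 0.87 = 15.4 m².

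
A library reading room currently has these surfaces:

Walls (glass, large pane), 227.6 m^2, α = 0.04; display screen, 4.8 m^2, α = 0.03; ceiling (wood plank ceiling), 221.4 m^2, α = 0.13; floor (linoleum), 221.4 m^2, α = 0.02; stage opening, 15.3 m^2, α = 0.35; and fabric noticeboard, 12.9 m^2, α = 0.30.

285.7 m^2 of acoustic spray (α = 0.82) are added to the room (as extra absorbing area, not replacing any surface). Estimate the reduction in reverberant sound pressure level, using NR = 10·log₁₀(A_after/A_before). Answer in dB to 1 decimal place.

7.4 dB

Equivalent absorption area: A_before = 227.6·0.04 + 4.8·0.03 + 221.4·0.13 + 221.4·0.02 + 15.3·0.35 + 12.9·0.30 = 51.683 m^2.
Treatment contributes 285.7·0.82 = 234.274 sabins.
A_after = 51.683 + 234.274 = 285.957 sabins.
NR = 10·log₁₀(285.957/51.683) = 7.4 dB.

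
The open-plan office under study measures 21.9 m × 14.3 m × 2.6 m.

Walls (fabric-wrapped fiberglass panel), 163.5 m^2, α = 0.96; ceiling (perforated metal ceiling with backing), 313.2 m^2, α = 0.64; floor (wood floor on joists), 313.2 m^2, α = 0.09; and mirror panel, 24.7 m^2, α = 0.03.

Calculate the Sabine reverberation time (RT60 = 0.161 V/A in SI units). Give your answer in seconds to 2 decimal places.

Summing Sᵢαᵢ: 156.960 + 200.448 + 28.188 + 0.741 → A = 386.337 sabins.
Volume V = 21.9 × 14.3 × 2.6 = 814.242 m³.
Sabine: RT60 = 0.161 × 814.242 / 386.337 = 0.34 s.

0.34 sec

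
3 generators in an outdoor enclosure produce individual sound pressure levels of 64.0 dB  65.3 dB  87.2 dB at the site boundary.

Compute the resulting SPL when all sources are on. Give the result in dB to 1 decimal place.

Sum in the linear (power) domain: Σ 10^(Lᵢ/10) = 10^(64.0/10) + 10^(65.3/10) + 10^(87.2/10) = 5.307e+08.
Combined level = 10 log₁₀(5.307e+08) = 87.2 dB.

87.2 dB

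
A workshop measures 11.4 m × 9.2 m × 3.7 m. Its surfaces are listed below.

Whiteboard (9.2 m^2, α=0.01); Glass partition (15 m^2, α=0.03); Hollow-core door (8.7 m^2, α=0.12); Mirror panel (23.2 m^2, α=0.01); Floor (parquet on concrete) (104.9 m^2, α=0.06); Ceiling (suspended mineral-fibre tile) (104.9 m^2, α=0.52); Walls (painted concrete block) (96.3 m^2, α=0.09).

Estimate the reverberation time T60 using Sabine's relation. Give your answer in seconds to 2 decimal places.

0.88 seconds

Total absorption A = 9.2×0.01 + 15×0.03 + 8.7×0.12 + 23.2×0.01 + 104.9×0.06 + 104.9×0.52 + 96.3×0.09
  = 0.092 + 0.450 + 1.044 + 0.232 + 6.294 + 54.548 + 8.667 = 71.327 m^2 sabins.
Volume V = 11.4 × 9.2 × 3.7 = 388.056 m³.
T = 0.161 V/A = 0.161·388.056/71.327 = 0.88 s.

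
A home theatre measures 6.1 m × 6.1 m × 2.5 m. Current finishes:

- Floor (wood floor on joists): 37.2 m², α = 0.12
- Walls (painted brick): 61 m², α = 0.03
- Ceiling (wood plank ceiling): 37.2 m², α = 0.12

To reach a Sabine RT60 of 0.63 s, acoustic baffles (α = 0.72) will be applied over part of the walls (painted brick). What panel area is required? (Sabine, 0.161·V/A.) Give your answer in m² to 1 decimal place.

Summing Sᵢαᵢ: 4.464 + 1.830 + 4.464 → A₁ = 10.758 sabins.
V = 93.025 m³. Target absorption A₂ = 0.161 × 93.025 / 0.63 = 23.773 sabins.
ΔA needed = 23.773 − 10.758 = 13.015 sabins.
Each m² of panel replacing the walls (painted brick) adds (0.72 − 0.03) = 0.69 sabins.
Area = ΔA/Δα = 13.015/0.69 = 18.9 m².

18.9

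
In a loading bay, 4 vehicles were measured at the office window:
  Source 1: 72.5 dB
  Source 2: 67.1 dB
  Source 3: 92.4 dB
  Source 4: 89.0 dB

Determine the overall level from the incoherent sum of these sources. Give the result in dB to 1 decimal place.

94.1 dB

Sum in the linear (power) domain: Σ 10^(Lᵢ/10) = 10^(72.5/10) + 10^(67.1/10) + 10^(92.4/10) + 10^(89.0/10) = 2.555e+09.
L_total = 10·log₁₀(2.555e+09) = 94.1 dB.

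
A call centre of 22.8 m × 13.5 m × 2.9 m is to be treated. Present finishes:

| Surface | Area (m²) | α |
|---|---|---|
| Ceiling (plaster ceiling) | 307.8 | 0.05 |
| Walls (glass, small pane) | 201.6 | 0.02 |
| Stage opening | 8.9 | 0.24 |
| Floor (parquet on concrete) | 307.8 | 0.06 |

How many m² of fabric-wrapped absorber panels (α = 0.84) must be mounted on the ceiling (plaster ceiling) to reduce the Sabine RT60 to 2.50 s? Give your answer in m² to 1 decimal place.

A₁ = Σ Sᵢαᵢ = 307.8*0.05 + 201.6*0.02 + 8.9*0.24 + 307.8*0.06 = 40.026 sabins.
V = 892.62 m³. Target absorption A₂ = 0.161 × 892.62 / 2.50 = 57.485 sabins.
ΔA needed = 57.485 − 40.026 = 17.459 sabins.
Each m² of panel replacing the ceiling (plaster ceiling) adds (0.84 − 0.05) = 0.79 sabins.
Panel area = 17.459 / 0.79 = 22.1 m².

22.1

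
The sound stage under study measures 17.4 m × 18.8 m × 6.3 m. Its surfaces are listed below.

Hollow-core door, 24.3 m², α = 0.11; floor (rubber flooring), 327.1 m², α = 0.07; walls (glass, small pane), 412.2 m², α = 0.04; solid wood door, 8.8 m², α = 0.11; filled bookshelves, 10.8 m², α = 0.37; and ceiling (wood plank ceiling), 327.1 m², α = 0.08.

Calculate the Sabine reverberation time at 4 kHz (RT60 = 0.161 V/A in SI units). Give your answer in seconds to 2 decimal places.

4.53 s

Summing Sᵢαᵢ: 2.673 + 22.897 + 16.488 + 0.968 + 3.996 + 26.168 → A = 73.190 sabins.
Volume V = 17.4 × 18.8 × 6.3 = 2060.856 m³.
RT60 = 0.161 · V / A = 0.161 × 2060.856 / 73.190 = 4.53 s.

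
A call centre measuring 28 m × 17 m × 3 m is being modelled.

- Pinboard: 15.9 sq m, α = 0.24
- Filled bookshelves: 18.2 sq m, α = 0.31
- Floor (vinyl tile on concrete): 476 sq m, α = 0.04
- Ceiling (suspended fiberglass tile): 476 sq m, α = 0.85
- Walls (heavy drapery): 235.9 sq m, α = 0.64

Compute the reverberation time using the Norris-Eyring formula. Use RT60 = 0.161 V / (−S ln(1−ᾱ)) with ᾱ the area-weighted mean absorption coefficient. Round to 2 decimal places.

0.29 sec

Total surface area S = 15.9 + 18.2 + 476 + 476 + 235.9 = 1222.0 sq m.
Absorption A = 15.9·0.24 + 18.2·0.31 + 476·0.04 + 476·0.85 + 235.9·0.64 = 584.074 sabins.
ᾱ = 584.074 / 1222.0 = 0.4780.
−S·ln(1−ᾱ) = −1222.0 × ln(1 − 0.4780) = 794.407.
V = 28 × 17 × 3 = 1428 m³.
T = 0.161·V/[−S·ln(1−ᾱ)] = 0.161·1428/794.407 = 0.29 s.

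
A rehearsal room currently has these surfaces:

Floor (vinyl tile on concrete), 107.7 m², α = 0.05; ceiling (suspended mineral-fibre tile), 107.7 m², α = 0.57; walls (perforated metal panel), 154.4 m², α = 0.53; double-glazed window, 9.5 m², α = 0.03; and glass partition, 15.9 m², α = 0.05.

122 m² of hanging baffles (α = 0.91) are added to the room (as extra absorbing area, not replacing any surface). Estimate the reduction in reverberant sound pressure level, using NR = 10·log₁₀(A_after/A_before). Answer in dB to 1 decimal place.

Total absorption A_before = 107.7×0.05 + 107.7×0.57 + 154.4×0.53 + 9.5×0.03 + 15.9×0.05
  = 5.385 + 61.389 + 81.832 + 0.285 + 0.795 = 149.686 m² sabins.
Treatment contributes 122·0.91 = 111.020 sabins.
New total A_after = 260.706 sabins.
NR = 10·log₁₀(260.706/149.686) = 2.4 dB.

2.4 dB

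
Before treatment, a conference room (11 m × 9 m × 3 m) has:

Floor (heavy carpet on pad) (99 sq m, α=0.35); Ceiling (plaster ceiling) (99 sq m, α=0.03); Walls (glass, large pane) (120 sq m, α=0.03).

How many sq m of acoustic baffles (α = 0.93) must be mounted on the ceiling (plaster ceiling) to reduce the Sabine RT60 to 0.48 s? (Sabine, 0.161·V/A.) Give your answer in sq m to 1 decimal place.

A₁ = Σ Sᵢαᵢ = 99*0.35 + 99*0.03 + 120*0.03 = 41.220 sabins.
V = 297 m³. Target absorption A₂ = 0.161 × 297 / 0.48 = 99.619 sabins.
ΔA needed = 99.619 − 41.220 = 58.399 sabins.
Each sq m of panel replacing the ceiling (plaster ceiling) adds (0.93 − 0.03) = 0.90 sabins.
Area = ΔA/Δα = 58.399/0.90 = 64.9 sq m.

64.9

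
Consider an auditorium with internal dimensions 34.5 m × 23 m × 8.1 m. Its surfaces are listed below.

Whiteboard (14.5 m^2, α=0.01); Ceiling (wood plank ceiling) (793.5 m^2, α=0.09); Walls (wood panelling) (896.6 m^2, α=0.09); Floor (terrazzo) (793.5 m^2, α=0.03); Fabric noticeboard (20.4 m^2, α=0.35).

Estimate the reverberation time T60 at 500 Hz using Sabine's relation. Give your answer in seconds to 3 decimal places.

5.649 seconds

Equivalent absorption area: A = 14.5×0.01 + 793.5×0.09 + 896.6×0.09 + 793.5×0.03 + 20.4×0.35 = 183.199 m^2.
Volume V = 34.5 × 23 × 8.1 = 6427.35 m³.
T = 0.161 V/A = 0.161·6427.35/183.199 = 5.649 s.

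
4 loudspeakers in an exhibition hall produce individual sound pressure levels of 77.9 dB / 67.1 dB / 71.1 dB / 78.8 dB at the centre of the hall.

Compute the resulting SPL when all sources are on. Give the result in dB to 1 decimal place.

81.9 dB

Sum in the linear (power) domain: Σ 10^(Lᵢ/10) = 10^(77.9/10) + 10^(67.1/10) + 10^(71.1/10) + 10^(78.8/10) = 1.555e+08.
Back to dB: 10·log₁₀ Σ = 81.9 dB.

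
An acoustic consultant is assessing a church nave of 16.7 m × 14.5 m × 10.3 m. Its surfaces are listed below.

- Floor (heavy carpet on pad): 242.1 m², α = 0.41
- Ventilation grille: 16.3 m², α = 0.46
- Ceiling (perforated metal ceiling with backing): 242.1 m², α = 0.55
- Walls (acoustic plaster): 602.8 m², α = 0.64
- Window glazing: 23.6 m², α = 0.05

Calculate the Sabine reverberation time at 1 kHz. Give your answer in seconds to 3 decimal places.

0.641 sec

Summing Sᵢαᵢ: 99.261 + 7.498 + 133.155 + 385.792 + 1.180 → A = 626.886 sabins.
Volume V = 16.7 × 14.5 × 10.3 = 2494.145 m³.
Sabine: RT60 = 0.161 × 2494.145 / 626.886 = 0.641 s.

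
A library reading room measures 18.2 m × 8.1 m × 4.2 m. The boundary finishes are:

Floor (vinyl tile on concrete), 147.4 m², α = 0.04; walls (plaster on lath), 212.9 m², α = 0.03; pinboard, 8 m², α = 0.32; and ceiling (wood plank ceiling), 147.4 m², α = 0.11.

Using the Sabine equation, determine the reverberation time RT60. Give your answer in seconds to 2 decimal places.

3.21 sec

Total absorption A = 147.4·0.04 + 212.9·0.03 + 8·0.32 + 147.4·0.11
  = 5.896 + 6.387 + 2.560 + 16.214 = 31.057 m² sabins.
V = 18.2·8.1·4.2 = 619.164 m³.
RT60 = 0.161 · V / A = 0.161 × 619.164 / 31.057 = 3.21 s.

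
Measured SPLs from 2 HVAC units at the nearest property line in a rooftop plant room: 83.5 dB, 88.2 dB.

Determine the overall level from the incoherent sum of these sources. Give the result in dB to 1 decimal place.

Σ 10^(Lᵢ/10) = 8.846e+08.
Combined level = 10 log₁₀(8.846e+08) = 89.5 dB.

89.5 dB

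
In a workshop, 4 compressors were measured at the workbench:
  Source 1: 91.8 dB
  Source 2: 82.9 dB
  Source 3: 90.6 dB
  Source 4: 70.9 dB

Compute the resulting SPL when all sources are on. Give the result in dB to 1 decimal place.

Σ 10^(Lᵢ/10) = 2.869e+09.
L_total = 10·log₁₀(2.869e+09) = 94.6 dB.

94.6 dB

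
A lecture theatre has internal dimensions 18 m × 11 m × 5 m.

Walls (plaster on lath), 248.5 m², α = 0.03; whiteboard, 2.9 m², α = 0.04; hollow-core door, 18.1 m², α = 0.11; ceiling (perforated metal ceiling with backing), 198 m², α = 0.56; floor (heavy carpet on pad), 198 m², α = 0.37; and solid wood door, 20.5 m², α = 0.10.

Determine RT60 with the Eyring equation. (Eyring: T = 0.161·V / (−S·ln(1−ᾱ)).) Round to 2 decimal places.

0.69 s

S = Σ Sᵢ = 686.0 m².
Absorption A = 248.5·0.03 + 2.9·0.04 + 18.1·0.11 + 198·0.56 + 198·0.37 + 20.5·0.10 = 195.752 sabins.
ᾱ = 195.752 / 686.0 = 0.2854.
Eyring denominator: −S ln(1−ᾱ) = 230.518.
V = 18 × 11 × 5 = 990 m³.
RT60 = 0.161 × 990 / 230.518 = 0.69 s.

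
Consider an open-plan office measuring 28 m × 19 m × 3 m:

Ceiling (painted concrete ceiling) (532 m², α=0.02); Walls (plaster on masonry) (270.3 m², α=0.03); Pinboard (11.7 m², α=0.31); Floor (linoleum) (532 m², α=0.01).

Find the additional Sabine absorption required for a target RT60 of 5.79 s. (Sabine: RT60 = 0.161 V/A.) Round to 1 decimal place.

16.7 sabins

Summing Sᵢαᵢ: 10.640 + 8.109 + 3.627 + 5.320 → A₁ = 27.696 sabins.
Target A₂ = 0.161·1596/5.79 = 44.379 sabins (V = 1596 m³).
ΔA = A₂ − A₁ = 44.379 − 27.696 = 16.7 sabins.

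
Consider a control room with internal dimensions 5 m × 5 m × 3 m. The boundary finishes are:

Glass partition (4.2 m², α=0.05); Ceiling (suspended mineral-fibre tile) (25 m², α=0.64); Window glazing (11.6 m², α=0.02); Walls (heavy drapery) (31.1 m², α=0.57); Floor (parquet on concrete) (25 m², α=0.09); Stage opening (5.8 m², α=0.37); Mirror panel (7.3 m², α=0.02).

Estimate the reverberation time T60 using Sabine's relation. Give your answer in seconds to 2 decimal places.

0.31 sec

Equivalent absorption area: A = 4.2*0.05 + 25*0.64 + 11.6*0.02 + 31.1*0.57 + 25*0.09 + 5.8*0.37 + 7.3*0.02 = 38.711 m².
Volume V = 5 × 5 × 3 = 75 m³.
T = 0.161 V/A = 0.161·75/38.711 = 0.31 s.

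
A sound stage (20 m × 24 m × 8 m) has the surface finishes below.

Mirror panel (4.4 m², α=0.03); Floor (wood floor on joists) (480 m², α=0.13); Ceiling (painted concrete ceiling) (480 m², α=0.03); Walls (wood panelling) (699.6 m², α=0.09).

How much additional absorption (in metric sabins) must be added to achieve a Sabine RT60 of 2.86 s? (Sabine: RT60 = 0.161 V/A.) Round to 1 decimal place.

A₁ = Σ Sᵢαᵢ = 4.4*0.03 + 480*0.13 + 480*0.03 + 699.6*0.09 = 139.896 sabins.
Target A₂ = 0.161·3840/2.86 = 216.168 sabins (V = 3840 m³).
Shortfall: 216.168 − 139.896 = 76.3 sabins.

76.3 sabins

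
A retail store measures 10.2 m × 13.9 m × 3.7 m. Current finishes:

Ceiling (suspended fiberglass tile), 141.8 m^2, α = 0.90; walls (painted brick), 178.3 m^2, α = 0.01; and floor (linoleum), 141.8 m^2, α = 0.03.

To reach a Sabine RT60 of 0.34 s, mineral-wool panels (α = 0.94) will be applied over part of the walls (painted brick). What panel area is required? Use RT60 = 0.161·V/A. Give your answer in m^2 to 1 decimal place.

123.4

A₁ = Σ Sᵢαᵢ = 141.8×0.90 + 178.3×0.01 + 141.8×0.03 = 133.657 sabins.
V = 524.586 m³. Target absorption A₂ = 0.161 × 524.586 / 0.34 = 248.407 sabins.
ΔA needed = 248.407 − 133.657 = 114.750 sabins.
Each m^2 of panel replacing the walls (painted brick) adds (0.94 − 0.01) = 0.93 sabins.
Area = ΔA/Δα = 114.750/0.93 = 123.4 m^2.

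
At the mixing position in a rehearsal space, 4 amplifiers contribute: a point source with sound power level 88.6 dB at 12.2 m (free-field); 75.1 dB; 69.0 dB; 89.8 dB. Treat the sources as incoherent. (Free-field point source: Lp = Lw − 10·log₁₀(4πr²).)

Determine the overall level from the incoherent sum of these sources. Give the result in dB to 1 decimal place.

Source at 12.2 m: Lp = 88.6 − 10·log₁₀(4π·12.2²) = 88.6 − 10·log₁₀(1870.379) = 55.9 dB.
Converting to relative power and adding: 10^(55.9/10) + 10^(75.1/10) + 10^(69.0/10) + 10^(89.8/10) = 9.957e+08.
Back to dB: 10·log₁₀ Σ = 90.0 dB.

90.0 dB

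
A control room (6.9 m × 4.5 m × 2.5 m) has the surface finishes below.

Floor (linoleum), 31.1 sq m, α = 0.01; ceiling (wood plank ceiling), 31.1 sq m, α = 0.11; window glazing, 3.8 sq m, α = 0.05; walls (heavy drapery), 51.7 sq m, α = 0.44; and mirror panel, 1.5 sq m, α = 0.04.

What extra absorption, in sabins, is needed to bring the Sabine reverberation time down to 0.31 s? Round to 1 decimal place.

Summing Sᵢαᵢ: 0.311 + 3.421 + 0.190 + 22.748 + 0.060 → A₁ = 26.730 sabins.
For T = 0.31 s, need A₂ = 0.161·V/T = 0.161·77.625/0.31 = 40.315 sabins.
ΔA = A₂ − A₁ = 40.315 − 26.730 = 13.6 sabins.

13.6 sabins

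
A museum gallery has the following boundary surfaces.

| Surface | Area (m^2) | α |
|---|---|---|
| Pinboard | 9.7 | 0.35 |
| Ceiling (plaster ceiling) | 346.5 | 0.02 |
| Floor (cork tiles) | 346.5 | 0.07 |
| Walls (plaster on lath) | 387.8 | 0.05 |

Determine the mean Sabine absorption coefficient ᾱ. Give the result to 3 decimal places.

0.049

S = Σ Sᵢ = 9.7 + 346.5 + 346.5 + 387.8 = 1090.5 m^2.
Σ(Sᵢαᵢ) = 9.7*0.35 + 346.5*0.02 + 346.5*0.07 + 387.8*0.05 = 53.970.
ᾱ = 53.970 / 1090.5 = 0.049.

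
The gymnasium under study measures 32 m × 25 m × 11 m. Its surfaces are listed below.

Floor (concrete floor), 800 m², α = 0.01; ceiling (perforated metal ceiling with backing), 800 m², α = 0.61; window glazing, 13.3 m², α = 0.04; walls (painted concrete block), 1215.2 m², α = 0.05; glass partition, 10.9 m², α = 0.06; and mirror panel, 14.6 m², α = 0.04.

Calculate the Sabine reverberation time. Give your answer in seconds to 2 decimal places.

2.54 s

Equivalent absorption area: A = 800×0.01 + 800×0.61 + 13.3×0.04 + 1215.2×0.05 + 10.9×0.06 + 14.6×0.04 = 558.530 m².
V = 32·25·11 = 8800 m³.
RT60 = 0.161 · V / A = 0.161 × 8800 / 558.530 = 2.54 s.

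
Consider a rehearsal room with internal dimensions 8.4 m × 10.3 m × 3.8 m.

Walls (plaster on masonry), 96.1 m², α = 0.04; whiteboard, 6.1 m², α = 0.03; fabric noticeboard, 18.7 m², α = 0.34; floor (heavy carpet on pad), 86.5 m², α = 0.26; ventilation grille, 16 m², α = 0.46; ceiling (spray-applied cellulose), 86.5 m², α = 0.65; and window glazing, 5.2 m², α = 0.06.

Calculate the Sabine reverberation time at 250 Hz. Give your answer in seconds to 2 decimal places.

0.55 s

Total absorption A = 96.1×0.04 + 6.1×0.03 + 18.7×0.34 + 86.5×0.26 + 16×0.46 + 86.5×0.65 + 5.2×0.06
  = 3.844 + 0.183 + 6.358 + 22.490 + 7.360 + 56.225 + 0.312 = 96.772 m² sabins.
V = 8.4·10.3·3.8 = 328.776 m³.
T = 0.161 V/A = 0.161·328.776/96.772 = 0.55 s.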